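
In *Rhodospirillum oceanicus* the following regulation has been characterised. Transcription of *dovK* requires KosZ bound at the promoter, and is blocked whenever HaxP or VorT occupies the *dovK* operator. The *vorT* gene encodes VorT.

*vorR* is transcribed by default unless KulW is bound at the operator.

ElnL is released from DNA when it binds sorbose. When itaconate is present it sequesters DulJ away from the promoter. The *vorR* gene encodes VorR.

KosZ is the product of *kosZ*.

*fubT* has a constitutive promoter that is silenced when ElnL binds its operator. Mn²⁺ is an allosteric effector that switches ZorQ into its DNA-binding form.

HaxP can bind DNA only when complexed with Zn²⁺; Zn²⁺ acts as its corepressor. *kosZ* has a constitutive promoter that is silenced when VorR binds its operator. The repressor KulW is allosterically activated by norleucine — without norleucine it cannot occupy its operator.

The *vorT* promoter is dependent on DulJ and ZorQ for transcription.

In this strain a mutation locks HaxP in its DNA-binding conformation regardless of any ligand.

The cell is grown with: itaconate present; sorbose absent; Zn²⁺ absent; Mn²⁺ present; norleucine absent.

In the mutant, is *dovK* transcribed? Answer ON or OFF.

OFF

HaxP is constitutively active in this strain.
Itaconate is present, so DulJ is inactive.
Mn²⁺ is present, so ZorQ is active.
Required activator DulJ is absent, so *vorT* is not transcribed.
So VorT is not produced.
Norleucine is absent, so KulW is inactive.
With no repressor bound, *vorR* is transcribed.
So VorR is produced and active.
With repressor VorR bound, *kosZ* is not transcribed.
So KosZ is not produced.
With repressor HaxP bound, *dovK* is not transcribed.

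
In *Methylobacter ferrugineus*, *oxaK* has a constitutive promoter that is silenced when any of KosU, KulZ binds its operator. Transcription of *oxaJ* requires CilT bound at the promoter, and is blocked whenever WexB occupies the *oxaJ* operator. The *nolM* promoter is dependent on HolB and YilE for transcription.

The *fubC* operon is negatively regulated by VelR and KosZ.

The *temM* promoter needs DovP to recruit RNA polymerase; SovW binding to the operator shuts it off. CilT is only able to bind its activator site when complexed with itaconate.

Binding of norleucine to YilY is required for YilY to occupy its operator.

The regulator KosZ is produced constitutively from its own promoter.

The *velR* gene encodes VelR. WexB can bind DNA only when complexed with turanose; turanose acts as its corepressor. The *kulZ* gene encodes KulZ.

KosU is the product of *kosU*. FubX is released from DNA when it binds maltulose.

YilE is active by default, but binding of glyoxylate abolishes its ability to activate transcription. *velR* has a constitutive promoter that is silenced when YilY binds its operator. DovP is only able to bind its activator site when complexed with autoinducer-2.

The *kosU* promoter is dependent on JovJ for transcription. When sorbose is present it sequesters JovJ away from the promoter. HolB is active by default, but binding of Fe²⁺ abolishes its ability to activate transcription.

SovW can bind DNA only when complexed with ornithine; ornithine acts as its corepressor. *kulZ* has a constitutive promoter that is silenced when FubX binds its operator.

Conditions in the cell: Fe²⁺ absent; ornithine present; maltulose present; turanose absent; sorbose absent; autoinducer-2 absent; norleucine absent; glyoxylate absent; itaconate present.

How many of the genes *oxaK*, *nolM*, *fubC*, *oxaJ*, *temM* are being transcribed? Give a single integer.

Sorbose is absent, so JovJ is active.
No repressor is bound and JovJ is active, so *kosU* is transcribed.
So KosU is produced and active.
Maltulose is present, so FubX is inactive.
With no repressor bound, *kulZ* is transcribed.
So KulZ is produced and active.
With repressor KosU bound, *oxaK* is not transcribed.
→ *oxaK* is OFF.
Fe²⁺ is absent, so HolB is active.
Glyoxylate is absent, so YilE is active.
No repressor is bound and HolB and YilE are active, so *nolM* is transcribed.
→ *nolM* is ON.
Norleucine is absent, so YilY is inactive.
With no repressor bound, *velR* is transcribed.
So VelR is produced and active.
KosZ is produced constitutively and is active.
With repressor VelR bound, *fubC* is not transcribed.
→ *fubC* is OFF.
Turanose is absent, so WexB is inactive.
Itaconate is present, so CilT is active.
No repressor is bound and CilT is active, so *oxaJ* is transcribed.
→ *oxaJ* is ON.
Autoinducer-2 is absent, so DovP is inactive.
Ornithine is present, so SovW is active.
With repressor SovW bound, *temM* is not transcribed.
→ *temM* is OFF.
2 of the 5 genes are transcribed.

2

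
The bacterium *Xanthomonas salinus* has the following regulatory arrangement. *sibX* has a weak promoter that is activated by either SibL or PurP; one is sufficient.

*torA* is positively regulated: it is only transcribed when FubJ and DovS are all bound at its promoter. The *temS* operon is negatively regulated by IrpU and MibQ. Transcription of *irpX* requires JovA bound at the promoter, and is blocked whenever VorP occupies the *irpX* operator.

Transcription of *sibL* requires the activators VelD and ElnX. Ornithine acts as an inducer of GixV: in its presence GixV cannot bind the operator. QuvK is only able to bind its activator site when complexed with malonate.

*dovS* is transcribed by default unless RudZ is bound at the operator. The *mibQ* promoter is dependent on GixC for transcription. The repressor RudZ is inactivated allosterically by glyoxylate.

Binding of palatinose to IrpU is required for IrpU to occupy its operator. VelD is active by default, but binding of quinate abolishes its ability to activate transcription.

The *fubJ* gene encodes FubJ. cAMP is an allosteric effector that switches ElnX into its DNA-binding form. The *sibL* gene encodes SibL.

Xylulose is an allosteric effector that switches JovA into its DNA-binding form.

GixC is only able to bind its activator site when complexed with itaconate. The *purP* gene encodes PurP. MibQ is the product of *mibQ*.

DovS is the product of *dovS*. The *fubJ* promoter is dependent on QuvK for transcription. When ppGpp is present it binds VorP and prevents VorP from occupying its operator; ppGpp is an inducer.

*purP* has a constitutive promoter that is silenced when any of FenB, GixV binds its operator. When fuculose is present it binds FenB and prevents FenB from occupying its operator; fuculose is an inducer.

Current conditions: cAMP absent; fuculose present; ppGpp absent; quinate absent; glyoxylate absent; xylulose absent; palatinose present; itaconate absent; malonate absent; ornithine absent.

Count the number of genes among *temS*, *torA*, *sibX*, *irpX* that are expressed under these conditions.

0

Palatinose is present, so IrpU is active.
Itaconate is absent, so GixC is inactive.
Required activator GixC is absent, so *mibQ* is not transcribed.
So MibQ is not produced.
With repressor IrpU bound, *temS* is not transcribed.
→ *temS* is OFF.
Malonate is absent, so QuvK is inactive.
Required activator QuvK is absent, so *fubJ* is not transcribed.
So FubJ is not produced.
Glyoxylate is absent, so RudZ is active.
With repressor RudZ bound, *dovS* is not transcribed.
So DovS is not produced.
Required activator FubJ is absent, so *torA* is not transcribed.
→ *torA* is OFF.
Quinate is absent, so VelD is active.
cAMP is absent, so ElnX is inactive.
Required activator ElnX is absent, so *sibL* is not transcribed.
So SibL is not produced.
Fuculose is present, so FenB is inactive.
Ornithine is absent, so GixV is active.
With repressor GixV bound, *purP* is not transcribed.
So PurP is not produced.
No activator is available at the *sibX* promoter, so *sibX* is not transcribed.
→ *sibX* is OFF.
Xylulose is absent, so JovA is inactive.
ppGpp is absent, so VorP is active.
With repressor VorP bound, *irpX* is not transcribed.
→ *irpX* is OFF.
0 of the 4 genes are transcribed.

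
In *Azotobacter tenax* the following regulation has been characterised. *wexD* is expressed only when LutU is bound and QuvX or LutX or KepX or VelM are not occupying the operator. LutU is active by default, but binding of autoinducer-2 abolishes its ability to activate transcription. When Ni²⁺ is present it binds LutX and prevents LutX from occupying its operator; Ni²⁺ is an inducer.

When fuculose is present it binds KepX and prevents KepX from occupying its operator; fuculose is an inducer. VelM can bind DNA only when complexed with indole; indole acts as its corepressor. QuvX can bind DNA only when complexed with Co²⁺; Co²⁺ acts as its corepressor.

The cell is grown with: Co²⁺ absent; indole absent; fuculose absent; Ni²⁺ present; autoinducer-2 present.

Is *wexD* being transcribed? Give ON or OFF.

Co²⁺ is absent, so QuvX is inactive.
Ni²⁺ is present, so LutX is inactive.
Fuculose is absent, so KepX is active.
Autoinducer-2 is present, so LutU is inactive.
Indole is absent, so VelM is inactive.
With repressor KepX bound, *wexD* is not transcribed.

OFF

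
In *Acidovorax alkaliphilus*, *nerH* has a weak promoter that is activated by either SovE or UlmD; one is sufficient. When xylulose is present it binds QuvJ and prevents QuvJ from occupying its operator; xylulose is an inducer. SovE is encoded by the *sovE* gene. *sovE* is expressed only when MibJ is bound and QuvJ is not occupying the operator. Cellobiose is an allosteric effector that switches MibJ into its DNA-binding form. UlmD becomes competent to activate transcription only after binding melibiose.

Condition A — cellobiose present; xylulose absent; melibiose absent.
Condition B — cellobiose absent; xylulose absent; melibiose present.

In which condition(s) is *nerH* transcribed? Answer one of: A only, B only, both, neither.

Condition A:
Cellobiose is present, so MibJ is active.
Xylulose is absent, so QuvJ is active.
With repressor QuvJ bound, *sovE* is not transcribed.
So SovE is not produced.
Melibiose is absent, so UlmD is inactive.
No activator is available at the *nerH* promoter, so *nerH* is not transcribed.
→ *nerH* is OFF in A.
Condition B:
Cellobiose is absent, so MibJ is inactive.
Xylulose is absent, so QuvJ is active.
With repressor QuvJ bound, *sovE* is not transcribed.
So SovE is not produced.
Melibiose is present, so UlmD is active.
Activator UlmD is present, so *nerH* is transcribed.
→ *nerH* is ON in B.

B only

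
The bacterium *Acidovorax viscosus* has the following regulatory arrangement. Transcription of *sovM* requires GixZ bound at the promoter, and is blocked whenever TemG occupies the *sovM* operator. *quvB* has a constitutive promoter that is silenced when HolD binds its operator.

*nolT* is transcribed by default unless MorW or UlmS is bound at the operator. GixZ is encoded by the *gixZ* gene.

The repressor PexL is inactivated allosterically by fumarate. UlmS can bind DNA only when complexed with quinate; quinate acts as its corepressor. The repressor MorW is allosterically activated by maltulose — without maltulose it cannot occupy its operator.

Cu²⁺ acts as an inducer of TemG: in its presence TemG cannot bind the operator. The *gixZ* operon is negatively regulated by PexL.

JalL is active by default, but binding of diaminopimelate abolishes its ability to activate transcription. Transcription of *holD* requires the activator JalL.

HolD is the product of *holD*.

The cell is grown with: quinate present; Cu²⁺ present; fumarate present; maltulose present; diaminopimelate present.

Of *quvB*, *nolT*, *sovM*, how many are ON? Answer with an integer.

Diaminopimelate is present, so JalL is inactive.
Required activator JalL is absent, so *holD* is not transcribed.
So HolD is not produced.
With no repressor bound, *quvB* is transcribed.
→ *quvB* is ON.
Maltulose is present, so MorW is active.
Quinate is present, so UlmS is active.
With repressor MorW bound, *nolT* is not transcribed.
→ *nolT* is OFF.
Cu²⁺ is present, so TemG is inactive.
Fumarate is present, so PexL is inactive.
With no repressor bound, *gixZ* is transcribed.
So GixZ is produced and active.
No repressor is bound and GixZ is active, so *sovM* is transcribed.
→ *sovM* is ON.
2 of the 3 genes are transcribed.

2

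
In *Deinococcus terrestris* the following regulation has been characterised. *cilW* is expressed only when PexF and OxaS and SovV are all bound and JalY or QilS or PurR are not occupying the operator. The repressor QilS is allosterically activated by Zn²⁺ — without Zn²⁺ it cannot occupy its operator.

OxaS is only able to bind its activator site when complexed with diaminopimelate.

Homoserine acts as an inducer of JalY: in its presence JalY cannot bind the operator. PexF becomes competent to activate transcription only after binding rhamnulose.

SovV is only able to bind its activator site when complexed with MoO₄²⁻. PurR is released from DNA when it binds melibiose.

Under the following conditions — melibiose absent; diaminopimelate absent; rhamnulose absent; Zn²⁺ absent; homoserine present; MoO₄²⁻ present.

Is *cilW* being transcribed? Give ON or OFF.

Rhamnulose is absent, so PexF is inactive.
Homoserine is present, so JalY is inactive.
Diaminopimelate is absent, so OxaS is inactive.
Zn²⁺ is absent, so QilS is inactive.
Melibiose is absent, so PurR is active.
MoO₄²⁻ is present, so SovV is active.
With repressor PurR bound, *cilW* is not transcribed.

OFF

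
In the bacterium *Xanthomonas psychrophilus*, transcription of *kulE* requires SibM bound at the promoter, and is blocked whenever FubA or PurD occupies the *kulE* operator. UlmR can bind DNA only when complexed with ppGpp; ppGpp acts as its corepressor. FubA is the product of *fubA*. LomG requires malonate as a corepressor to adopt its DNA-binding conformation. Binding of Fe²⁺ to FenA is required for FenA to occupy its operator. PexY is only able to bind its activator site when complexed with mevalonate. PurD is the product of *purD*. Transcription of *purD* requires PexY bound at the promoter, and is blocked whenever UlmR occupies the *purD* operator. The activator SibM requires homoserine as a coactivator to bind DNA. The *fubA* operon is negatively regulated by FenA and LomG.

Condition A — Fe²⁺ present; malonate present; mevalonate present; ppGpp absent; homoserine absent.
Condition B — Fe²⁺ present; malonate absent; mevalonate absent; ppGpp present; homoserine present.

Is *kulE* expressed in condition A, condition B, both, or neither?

Condition A:
Fe²⁺ is present, so FenA is active.
Malonate is present, so LomG is active.
With repressor FenA bound, *fubA* is not transcribed.
So FubA is not produced.
Mevalonate is present, so PexY is active.
ppGpp is absent, so UlmR is inactive.
No repressor is bound and PexY is active, so *purD* is transcribed.
So PurD is produced and active.
Homoserine is absent, so SibM is inactive.
With repressor PurD bound, *kulE* is not transcribed.
→ *kulE* is OFF in A.
Condition B:
Fe²⁺ is present, so FenA is active.
Malonate is absent, so LomG is inactive.
With repressor FenA bound, *fubA* is not transcribed.
So FubA is not produced.
Mevalonate is absent, so PexY is inactive.
ppGpp is present, so UlmR is active.
With repressor UlmR bound, *purD* is not transcribed.
So PurD is not produced.
Homoserine is present, so SibM is active.
No repressor is bound and SibM is active, so *kulE* is transcribed.
→ *kulE* is ON in B.

B only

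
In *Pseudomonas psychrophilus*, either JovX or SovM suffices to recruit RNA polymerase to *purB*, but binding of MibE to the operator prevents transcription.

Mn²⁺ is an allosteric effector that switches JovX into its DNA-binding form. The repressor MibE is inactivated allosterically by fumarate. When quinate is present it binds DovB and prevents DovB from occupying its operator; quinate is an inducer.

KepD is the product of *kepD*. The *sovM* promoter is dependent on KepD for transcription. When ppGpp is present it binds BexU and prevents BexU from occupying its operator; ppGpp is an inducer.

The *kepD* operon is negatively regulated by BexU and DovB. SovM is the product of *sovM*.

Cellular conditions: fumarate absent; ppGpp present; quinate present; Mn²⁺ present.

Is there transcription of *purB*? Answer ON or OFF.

OFF

Mn²⁺ is present, so JovX is active.
ppGpp is present, so BexU is inactive.
Quinate is present, so DovB is inactive.
With no repressor bound, *kepD* is transcribed.
So KepD is produced and active.
No repressor is bound and KepD is active, so *sovM* is transcribed.
So SovM is produced and active.
Fumarate is absent, so MibE is active.
With repressor MibE bound, *purB* is not transcribed.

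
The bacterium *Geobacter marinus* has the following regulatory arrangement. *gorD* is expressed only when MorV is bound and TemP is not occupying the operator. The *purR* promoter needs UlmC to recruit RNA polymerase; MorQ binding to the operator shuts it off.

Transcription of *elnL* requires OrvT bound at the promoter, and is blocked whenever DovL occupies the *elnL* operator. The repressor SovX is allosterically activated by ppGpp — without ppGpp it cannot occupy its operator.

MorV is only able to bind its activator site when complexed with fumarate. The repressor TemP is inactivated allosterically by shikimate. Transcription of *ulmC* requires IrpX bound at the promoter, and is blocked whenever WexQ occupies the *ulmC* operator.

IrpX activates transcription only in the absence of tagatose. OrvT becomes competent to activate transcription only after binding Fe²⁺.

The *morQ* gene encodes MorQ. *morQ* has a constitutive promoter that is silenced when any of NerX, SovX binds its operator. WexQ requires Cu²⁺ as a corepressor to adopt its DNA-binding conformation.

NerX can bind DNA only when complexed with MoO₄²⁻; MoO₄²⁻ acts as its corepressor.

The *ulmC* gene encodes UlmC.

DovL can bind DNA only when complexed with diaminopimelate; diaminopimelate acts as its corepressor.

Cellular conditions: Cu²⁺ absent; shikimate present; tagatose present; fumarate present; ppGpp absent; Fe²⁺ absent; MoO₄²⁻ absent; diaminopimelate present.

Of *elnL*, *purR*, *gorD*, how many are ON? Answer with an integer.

1

Fe²⁺ is absent, so OrvT is inactive.
Diaminopimelate is present, so DovL is active.
With repressor DovL bound, *elnL* is not transcribed.
→ *elnL* is OFF.
MoO₄²⁻ is absent, so NerX is inactive.
ppGpp is absent, so SovX is inactive.
With no repressor bound, *morQ* is transcribed.
So MorQ is produced and active.
Cu²⁺ is absent, so WexQ is inactive.
Tagatose is present, so IrpX is inactive.
Required activator IrpX is absent, so *ulmC* is not transcribed.
So UlmC is not produced.
With repressor MorQ bound, *purR* is not transcribed.
→ *purR* is OFF.
Fumarate is present, so MorV is active.
Shikimate is present, so TemP is inactive.
No repressor is bound and MorV is active, so *gorD* is transcribed.
→ *gorD* is ON.
1 of the 3 genes is transcribed.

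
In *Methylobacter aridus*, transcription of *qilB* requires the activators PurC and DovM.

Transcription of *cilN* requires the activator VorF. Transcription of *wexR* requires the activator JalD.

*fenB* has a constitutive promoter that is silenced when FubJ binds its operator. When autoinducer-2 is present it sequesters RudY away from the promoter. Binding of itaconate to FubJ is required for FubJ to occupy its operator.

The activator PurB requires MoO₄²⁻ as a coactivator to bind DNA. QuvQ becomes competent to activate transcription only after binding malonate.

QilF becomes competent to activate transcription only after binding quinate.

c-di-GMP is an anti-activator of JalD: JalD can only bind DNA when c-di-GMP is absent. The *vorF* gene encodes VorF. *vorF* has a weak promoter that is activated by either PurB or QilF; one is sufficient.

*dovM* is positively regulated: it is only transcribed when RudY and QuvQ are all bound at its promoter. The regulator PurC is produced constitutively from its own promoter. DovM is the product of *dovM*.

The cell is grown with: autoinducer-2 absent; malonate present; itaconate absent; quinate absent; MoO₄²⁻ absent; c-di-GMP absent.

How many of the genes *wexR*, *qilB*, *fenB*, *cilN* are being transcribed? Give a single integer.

3

c-di-GMP is absent, so JalD is active.
No repressor is bound and JalD is active, so *wexR* is transcribed.
→ *wexR* is ON.
PurC is produced constitutively and is active.
Autoinducer-2 is absent, so RudY is active.
Malonate is present, so QuvQ is active.
No repressor is bound and RudY and QuvQ are active, so *dovM* is transcribed.
So DovM is produced and active.
No repressor is bound and PurC and DovM are active, so *qilB* is transcribed.
→ *qilB* is ON.
Itaconate is absent, so FubJ is inactive.
With no repressor bound, *fenB* is transcribed.
→ *fenB* is ON.
MoO₄²⁻ is absent, so PurB is inactive.
Quinate is absent, so QilF is inactive.
No activator is available at the *vorF* promoter, so *vorF* is not transcribed.
So VorF is not produced.
Required activator VorF is absent, so *cilN* is not transcribed.
→ *cilN* is OFF.
3 of the 4 genes are transcribed.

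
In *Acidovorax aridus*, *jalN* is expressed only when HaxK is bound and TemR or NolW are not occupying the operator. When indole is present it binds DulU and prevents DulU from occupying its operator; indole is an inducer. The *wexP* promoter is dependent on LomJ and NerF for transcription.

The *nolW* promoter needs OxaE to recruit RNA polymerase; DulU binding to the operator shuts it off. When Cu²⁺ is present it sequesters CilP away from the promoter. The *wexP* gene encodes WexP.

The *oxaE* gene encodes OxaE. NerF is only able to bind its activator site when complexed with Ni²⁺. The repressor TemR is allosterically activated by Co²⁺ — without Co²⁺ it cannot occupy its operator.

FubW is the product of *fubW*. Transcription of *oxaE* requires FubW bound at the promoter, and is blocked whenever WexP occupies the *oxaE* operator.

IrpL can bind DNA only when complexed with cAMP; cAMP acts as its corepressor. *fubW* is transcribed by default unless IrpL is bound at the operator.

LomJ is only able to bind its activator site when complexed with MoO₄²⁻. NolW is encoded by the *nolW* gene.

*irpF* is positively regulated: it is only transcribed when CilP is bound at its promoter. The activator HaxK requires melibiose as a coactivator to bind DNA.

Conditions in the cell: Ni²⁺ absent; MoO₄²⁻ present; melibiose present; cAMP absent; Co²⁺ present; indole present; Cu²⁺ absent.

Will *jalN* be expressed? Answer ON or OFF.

Co²⁺ is present, so TemR is active.
Melibiose is present, so HaxK is active.
Indole is present, so DulU is inactive.
cAMP is absent, so IrpL is inactive.
With no repressor bound, *fubW* is transcribed.
So FubW is produced and active.
MoO₄²⁻ is present, so LomJ is active.
Ni²⁺ is absent, so NerF is inactive.
Required activator NerF is absent, so *wexP* is not transcribed.
So WexP is not produced.
No repressor is bound and FubW is active, so *oxaE* is transcribed.
So OxaE is produced and active.
No repressor is bound and OxaE is active, so *nolW* is transcribed.
So NolW is produced and active.
With repressor TemR bound, *jalN* is not transcribed.

OFF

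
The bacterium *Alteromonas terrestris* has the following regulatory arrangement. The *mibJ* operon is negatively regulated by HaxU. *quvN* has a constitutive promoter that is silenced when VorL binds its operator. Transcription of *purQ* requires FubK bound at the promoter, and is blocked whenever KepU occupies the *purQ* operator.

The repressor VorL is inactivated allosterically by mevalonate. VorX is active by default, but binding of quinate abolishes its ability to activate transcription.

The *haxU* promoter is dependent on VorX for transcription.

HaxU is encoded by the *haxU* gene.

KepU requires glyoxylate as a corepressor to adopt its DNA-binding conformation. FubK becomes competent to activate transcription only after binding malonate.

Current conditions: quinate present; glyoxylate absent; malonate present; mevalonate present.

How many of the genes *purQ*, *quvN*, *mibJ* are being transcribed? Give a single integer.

3

Malonate is present, so FubK is active.
Glyoxylate is absent, so KepU is inactive.
No repressor is bound and FubK is active, so *purQ* is transcribed.
→ *purQ* is ON.
Mevalonate is present, so VorL is inactive.
With no repressor bound, *quvN* is transcribed.
→ *quvN* is ON.
Quinate is present, so VorX is inactive.
Required activator VorX is absent, so *haxU* is not transcribed.
So HaxU is not produced.
With no repressor bound, *mibJ* is transcribed.
→ *mibJ* is ON.
3 of the 3 genes are transcribed.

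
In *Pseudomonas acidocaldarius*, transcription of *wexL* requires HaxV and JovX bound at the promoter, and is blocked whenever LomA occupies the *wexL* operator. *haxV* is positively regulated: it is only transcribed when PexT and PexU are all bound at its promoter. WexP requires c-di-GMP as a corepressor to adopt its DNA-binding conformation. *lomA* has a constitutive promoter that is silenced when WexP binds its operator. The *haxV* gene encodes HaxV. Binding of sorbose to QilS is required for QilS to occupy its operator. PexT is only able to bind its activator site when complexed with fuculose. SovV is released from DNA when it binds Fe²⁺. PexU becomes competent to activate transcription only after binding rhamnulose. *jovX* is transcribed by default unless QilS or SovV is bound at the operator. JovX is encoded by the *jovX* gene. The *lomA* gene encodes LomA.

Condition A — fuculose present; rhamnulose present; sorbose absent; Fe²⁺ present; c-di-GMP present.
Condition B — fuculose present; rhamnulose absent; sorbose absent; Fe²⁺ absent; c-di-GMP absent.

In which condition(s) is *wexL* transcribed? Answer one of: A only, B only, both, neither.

Condition A:
Fuculose is present, so PexT is active.
Rhamnulose is present, so PexU is active.
No repressor is bound and PexT and PexU are active, so *haxV* is transcribed.
So HaxV is produced and active.
Sorbose is absent, so QilS is inactive.
Fe²⁺ is present, so SovV is inactive.
With no repressor bound, *jovX* is transcribed.
So JovX is produced and active.
c-di-GMP is present, so WexP is active.
With repressor WexP bound, *lomA* is not transcribed.
So LomA is not produced.
No repressor is bound and HaxV and JovX are active, so *wexL* is transcribed.
→ *wexL* is ON in A.
Condition B:
Fuculose is present, so PexT is active.
Rhamnulose is absent, so PexU is inactive.
Required activator PexU is absent, so *haxV* is not transcribed.
So HaxV is not produced.
Sorbose is absent, so QilS is inactive.
Fe²⁺ is absent, so SovV is active.
With repressor SovV bound, *jovX* is not transcribed.
So JovX is not produced.
c-di-GMP is absent, so WexP is inactive.
With no repressor bound, *lomA* is transcribed.
So LomA is produced and active.
With repressor LomA bound, *wexL* is not transcribed.
→ *wexL* is OFF in B.

A only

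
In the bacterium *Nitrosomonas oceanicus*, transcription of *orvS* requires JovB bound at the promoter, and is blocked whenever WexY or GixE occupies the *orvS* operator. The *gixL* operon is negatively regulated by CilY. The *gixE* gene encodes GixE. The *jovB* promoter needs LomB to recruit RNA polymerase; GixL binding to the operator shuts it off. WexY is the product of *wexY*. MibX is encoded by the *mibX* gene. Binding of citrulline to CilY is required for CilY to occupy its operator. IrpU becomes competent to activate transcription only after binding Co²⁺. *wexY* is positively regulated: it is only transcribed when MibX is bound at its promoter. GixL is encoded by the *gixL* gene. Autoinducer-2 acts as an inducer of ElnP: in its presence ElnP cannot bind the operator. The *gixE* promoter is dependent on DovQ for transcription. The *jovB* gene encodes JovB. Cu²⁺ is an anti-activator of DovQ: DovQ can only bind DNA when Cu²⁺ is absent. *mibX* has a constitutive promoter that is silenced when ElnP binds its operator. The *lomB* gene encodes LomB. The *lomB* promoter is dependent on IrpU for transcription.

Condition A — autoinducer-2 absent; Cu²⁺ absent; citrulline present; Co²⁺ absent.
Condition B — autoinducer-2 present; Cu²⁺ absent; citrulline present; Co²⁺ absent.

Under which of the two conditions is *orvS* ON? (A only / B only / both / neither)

Condition A:
Autoinducer-2 is absent, so ElnP is active.
With repressor ElnP bound, *mibX* is not transcribed.
So MibX is not produced.
Required activator MibX is absent, so *wexY* is not transcribed.
So WexY is not produced.
Cu²⁺ is absent, so DovQ is active.
No repressor is bound and DovQ is active, so *gixE* is transcribed.
So GixE is produced and active.
Citrulline is present, so CilY is active.
With repressor CilY bound, *gixL* is not transcribed.
So GixL is not produced.
Co²⁺ is absent, so IrpU is inactive.
Required activator IrpU is absent, so *lomB* is not transcribed.
So LomB is not produced.
Required activator LomB is absent, so *jovB* is not transcribed.
So JovB is not produced.
With repressor GixE bound, *orvS* is not transcribed.
→ *orvS* is OFF in A.
Condition B:
Autoinducer-2 is present, so ElnP is inactive.
With no repressor bound, *mibX* is transcribed.
So MibX is produced and active.
No repressor is bound and MibX is active, so *wexY* is transcribed.
So WexY is produced and active.
Cu²⁺ is absent, so DovQ is active.
No repressor is bound and DovQ is active, so *gixE* is transcribed.
So GixE is produced and active.
Citrulline is present, so CilY is active.
With repressor CilY bound, *gixL* is not transcribed.
So GixL is not produced.
Co²⁺ is absent, so IrpU is inactive.
Required activator IrpU is absent, so *lomB* is not transcribed.
So LomB is not produced.
Required activator LomB is absent, so *jovB* is not transcribed.
So JovB is not produced.
With repressor WexY bound, *orvS* is not transcribed.
→ *orvS* is OFF in B.

neither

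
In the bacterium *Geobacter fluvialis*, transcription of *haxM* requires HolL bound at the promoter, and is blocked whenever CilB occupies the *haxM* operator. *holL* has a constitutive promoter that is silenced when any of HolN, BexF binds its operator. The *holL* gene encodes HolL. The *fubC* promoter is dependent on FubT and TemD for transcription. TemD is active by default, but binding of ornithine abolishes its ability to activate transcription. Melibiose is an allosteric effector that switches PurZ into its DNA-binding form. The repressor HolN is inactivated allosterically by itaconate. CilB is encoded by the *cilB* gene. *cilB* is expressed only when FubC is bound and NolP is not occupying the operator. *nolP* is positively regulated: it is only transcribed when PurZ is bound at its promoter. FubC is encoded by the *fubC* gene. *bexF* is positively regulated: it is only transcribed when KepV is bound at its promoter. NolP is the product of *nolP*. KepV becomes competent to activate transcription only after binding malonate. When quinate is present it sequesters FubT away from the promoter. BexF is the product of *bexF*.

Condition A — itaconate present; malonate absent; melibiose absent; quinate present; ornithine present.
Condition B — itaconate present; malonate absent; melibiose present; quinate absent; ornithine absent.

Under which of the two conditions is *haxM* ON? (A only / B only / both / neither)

Condition A:
Itaconate is present, so HolN is inactive.
Malonate is absent, so KepV is inactive.
Required activator KepV is absent, so *bexF* is not transcribed.
So BexF is not produced.
With no repressor bound, *holL* is transcribed.
So HolL is produced and active.
Melibiose is absent, so PurZ is inactive.
Required activator PurZ is absent, so *nolP* is not transcribed.
So NolP is not produced.
Quinate is present, so FubT is inactive.
Ornithine is present, so TemD is inactive.
Required activator FubT is absent, so *fubC* is not transcribed.
So FubC is not produced.
Required activator FubC is absent, so *cilB* is not transcribed.
So CilB is not produced.
No repressor is bound and HolL is active, so *haxM* is transcribed.
→ *haxM* is ON in A.
Condition B:
Itaconate is present, so HolN is inactive.
Malonate is absent, so KepV is inactive.
Required activator KepV is absent, so *bexF* is not transcribed.
So BexF is not produced.
With no repressor bound, *holL* is transcribed.
So HolL is produced and active.
Melibiose is present, so PurZ is active.
No repressor is bound and PurZ is active, so *nolP* is transcribed.
So NolP is produced and active.
Quinate is absent, so FubT is active.
Ornithine is absent, so TemD is active.
No repressor is bound and FubT and TemD are active, so *fubC* is transcribed.
So FubC is produced and active.
With repressor NolP bound, *cilB* is not transcribed.
So CilB is not produced.
No repressor is bound and HolL is active, so *haxM* is transcribed.
→ *haxM* is ON in B.

both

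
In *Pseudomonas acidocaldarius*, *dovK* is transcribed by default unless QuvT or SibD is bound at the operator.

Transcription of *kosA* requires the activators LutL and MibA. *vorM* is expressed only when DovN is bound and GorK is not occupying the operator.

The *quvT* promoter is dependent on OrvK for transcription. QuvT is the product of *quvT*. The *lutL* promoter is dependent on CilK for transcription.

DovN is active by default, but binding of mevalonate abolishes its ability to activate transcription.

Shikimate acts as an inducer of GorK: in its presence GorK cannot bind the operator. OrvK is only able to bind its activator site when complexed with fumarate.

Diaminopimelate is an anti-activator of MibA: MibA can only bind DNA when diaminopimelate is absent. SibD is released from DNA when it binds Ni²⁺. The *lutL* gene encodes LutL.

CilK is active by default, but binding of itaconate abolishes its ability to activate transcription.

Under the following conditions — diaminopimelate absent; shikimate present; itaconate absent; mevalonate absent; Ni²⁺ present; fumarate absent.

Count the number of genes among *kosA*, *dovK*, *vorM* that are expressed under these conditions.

Itaconate is absent, so CilK is active.
No repressor is bound and CilK is active, so *lutL* is transcribed.
So LutL is produced and active.
Diaminopimelate is absent, so MibA is active.
No repressor is bound and LutL and MibA are active, so *kosA* is transcribed.
→ *kosA* is ON.
Fumarate is absent, so OrvK is inactive.
Required activator OrvK is absent, so *quvT* is not transcribed.
So QuvT is not produced.
Ni²⁺ is present, so SibD is inactive.
With no repressor bound, *dovK* is transcribed.
→ *dovK* is ON.
Shikimate is present, so GorK is inactive.
Mevalonate is absent, so DovN is active.
No repressor is bound and DovN is active, so *vorM* is transcribed.
→ *vorM* is ON.
3 of the 3 genes are transcribed.

3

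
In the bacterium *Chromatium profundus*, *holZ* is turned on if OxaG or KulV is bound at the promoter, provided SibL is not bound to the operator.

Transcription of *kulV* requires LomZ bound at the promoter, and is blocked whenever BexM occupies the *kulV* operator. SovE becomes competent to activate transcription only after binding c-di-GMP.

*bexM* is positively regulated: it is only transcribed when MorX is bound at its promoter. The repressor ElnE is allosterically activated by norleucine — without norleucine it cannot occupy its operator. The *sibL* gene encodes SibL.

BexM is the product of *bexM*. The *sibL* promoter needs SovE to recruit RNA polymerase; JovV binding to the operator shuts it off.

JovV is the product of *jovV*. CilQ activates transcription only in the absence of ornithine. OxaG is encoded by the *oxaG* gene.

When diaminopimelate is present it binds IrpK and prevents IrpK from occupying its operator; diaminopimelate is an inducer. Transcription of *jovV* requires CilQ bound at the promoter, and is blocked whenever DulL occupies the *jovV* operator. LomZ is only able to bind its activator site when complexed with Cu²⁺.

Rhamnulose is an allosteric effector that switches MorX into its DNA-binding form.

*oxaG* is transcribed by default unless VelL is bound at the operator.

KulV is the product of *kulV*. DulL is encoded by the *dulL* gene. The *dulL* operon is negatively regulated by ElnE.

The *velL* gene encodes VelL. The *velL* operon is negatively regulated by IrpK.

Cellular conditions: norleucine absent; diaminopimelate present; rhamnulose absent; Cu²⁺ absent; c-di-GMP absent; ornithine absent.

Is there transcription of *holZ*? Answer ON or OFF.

Diaminopimelate is present, so IrpK is inactive.
With no repressor bound, *velL* is transcribed.
So VelL is produced and active.
With repressor VelL bound, *oxaG* is not transcribed.
So OxaG is not produced.
Rhamnulose is absent, so MorX is inactive.
Required activator MorX is absent, so *bexM* is not transcribed.
So BexM is not produced.
Cu²⁺ is absent, so LomZ is inactive.
Required activator LomZ is absent, so *kulV* is not transcribed.
So KulV is not produced.
Ornithine is absent, so CilQ is active.
Norleucine is absent, so ElnE is inactive.
With no repressor bound, *dulL* is transcribed.
So DulL is produced and active.
With repressor DulL bound, *jovV* is not transcribed.
So JovV is not produced.
c-di-GMP is absent, so SovE is inactive.
Required activator SovE is absent, so *sibL* is not transcribed.
So SibL is not produced.
No activator is available at the *holZ* promoter, so *holZ* is not transcribed.

OFF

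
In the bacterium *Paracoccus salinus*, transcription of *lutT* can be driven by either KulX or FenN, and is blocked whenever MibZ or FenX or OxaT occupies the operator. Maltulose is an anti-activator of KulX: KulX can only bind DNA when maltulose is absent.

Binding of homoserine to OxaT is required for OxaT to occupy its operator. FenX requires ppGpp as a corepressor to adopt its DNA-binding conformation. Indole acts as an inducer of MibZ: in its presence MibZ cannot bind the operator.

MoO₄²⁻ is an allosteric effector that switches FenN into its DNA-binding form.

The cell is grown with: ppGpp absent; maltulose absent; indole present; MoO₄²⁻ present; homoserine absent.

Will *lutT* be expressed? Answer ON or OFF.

Indole is present, so MibZ is inactive.
Maltulose is absent, so KulX is active.
ppGpp is absent, so FenX is inactive.
MoO₄²⁻ is present, so FenN is active.
Homoserine is absent, so OxaT is inactive.
Activator KulX is present, so *lutT* is transcribed.

ON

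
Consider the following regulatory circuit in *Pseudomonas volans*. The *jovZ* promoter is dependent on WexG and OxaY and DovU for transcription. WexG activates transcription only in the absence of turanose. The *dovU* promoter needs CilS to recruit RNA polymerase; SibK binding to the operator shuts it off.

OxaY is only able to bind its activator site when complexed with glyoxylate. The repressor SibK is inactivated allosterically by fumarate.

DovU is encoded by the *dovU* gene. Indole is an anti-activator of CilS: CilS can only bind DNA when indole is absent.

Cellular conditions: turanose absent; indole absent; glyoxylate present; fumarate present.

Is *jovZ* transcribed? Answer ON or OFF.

ON

Turanose is absent, so WexG is active.
Glyoxylate is present, so OxaY is active.
Fumarate is present, so SibK is inactive.
Indole is absent, so CilS is active.
No repressor is bound and CilS is active, so *dovU* is transcribed.
So DovU is produced and active.
No repressor is bound and WexG and OxaY and DovU are active, so *jovZ* is transcribed.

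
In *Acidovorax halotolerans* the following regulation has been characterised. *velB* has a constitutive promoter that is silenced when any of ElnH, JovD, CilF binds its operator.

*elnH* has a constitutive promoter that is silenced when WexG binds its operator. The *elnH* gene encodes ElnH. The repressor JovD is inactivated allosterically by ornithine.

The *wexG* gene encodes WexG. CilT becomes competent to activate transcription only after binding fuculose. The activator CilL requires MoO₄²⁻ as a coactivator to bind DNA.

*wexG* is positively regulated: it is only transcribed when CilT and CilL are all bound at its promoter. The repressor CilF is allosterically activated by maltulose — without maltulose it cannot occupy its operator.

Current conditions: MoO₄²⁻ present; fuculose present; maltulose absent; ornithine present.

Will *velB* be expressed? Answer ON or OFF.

ON

Fuculose is present, so CilT is active.
MoO₄²⁻ is present, so CilL is active.
No repressor is bound and CilT and CilL are active, so *wexG* is transcribed.
So WexG is produced and active.
With repressor WexG bound, *elnH* is not transcribed.
So ElnH is not produced.
Ornithine is present, so JovD is inactive.
Maltulose is absent, so CilF is inactive.
With no repressor bound, *velB* is transcribed.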